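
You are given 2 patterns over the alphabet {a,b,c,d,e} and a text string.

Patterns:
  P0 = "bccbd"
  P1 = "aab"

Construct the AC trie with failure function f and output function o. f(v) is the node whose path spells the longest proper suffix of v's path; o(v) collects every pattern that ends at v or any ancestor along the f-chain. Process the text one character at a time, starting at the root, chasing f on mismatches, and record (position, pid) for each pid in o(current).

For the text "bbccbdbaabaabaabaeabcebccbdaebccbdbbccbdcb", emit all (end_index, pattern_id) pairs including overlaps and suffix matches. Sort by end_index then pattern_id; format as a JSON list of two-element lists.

Construct AC machine:
Trie nodes:
  0='ε' goto a→6 b→1
  1='b' goto c→2
  2='bc' goto c→3
  3='bcc' goto b→4
  4='bccb' goto d→5
  5='bccbd' goto ·  ←P0
  6='a' goto a→7
  7='aa' goto b→8
  8='aab' goto ·  ←P1

BFS fail/out derivation:
  fail(1) 'b': from fail(0)=0 chase 'b': 0 ⇒ 0;  out=∅∪out(0)=∅
  fail(6) 'a': from fail(0)=0 chase 'a': 0 ⇒ 0;  out=∅∪out(0)=∅
  fail(2) 'bc': from fail(1)=0 chase 'c': 0 ⇒ 0;  out=∅∪out(0)=∅
  fail(7) 'aa': from fail(6)=0 chase 'a': 0 ⇒ 6;  out=∅∪out(6)=∅
  fail(3) 'bcc': from fail(2)=0 chase 'c': 0 ⇒ 0;  out=∅∪out(0)=∅
  fail(8) 'aab': from fail(7)=6 chase 'b': 6→0 ⇒ 1;  out={1}∪out(1)={1}
  fail(4) 'bccb': from fail(3)=0 chase 'b': 0 ⇒ 1;  out=∅∪out(1)=∅
  fail(5) 'bccbd': from fail(4)=1 chase 'd': 1→0 ⇒ 0;  out={0}∪out(0)={0}

Run:
pos 0 'b': at 1
pos 1 'b': at 1 (fail-walked)
pos 2 'c': at 2
pos 3 'c': at 3
pos 4 'b': at 4
pos 5 'd': at 5  → match P0@[1:5]
pos 6 'b': at 1 (fail-walked)
pos 7 'a': at 6 (fail-walked)
pos 8 'a': at 7
pos 9 'b': at 8  → match P1@[7:9]
pos 10 'a': at 6 (fail-walked)
pos 11 'a': at 7
pos 12 'b': at 8  → match P1@[10:12]
pos 13 'a': at 6 (fail-walked)
pos 14 'a': at 7
pos 15 'b': at 8  → match P1@[13:15]
pos 16 'a': at 6 (fail-walked)
pos 17 'e': at 0 (fail-walked)
pos 18 'a': at 6
pos 19 'b': at 1 (fail-walked)
pos 20 'c': at 2
pos 21 'e': at 0 (fail-walked)
pos 22 'b': at 1
pos 23 'c': at 2
pos 24 'c': at 3
pos 25 'b': at 4
pos 26 'd': at 5  → match P0@[22:26]
pos 27 'a': at 6 (fail-walked)
pos 28 'e': at 0 (fail-walked)
pos 29 'b': at 1
pos 30 'c': at 2
pos 31 'c': at 3
pos 32 'b': at 4
pos 33 'd': at 5  → match P0@[29:33]
pos 34 'b': at 1 (fail-walked)
pos 35 'b': at 1 (fail-walked)
pos 36 'c': at 2
pos 37 'c': at 3
pos 38 'b': at 4
pos 39 'd': at 5  → match P0@[35:39]
pos 40 'c': at 0 (fail-walked)
pos 41 'b': at 1

Result: [[5,0],[9,1],[12,1],[15,1],[26,0],[33,0],[39,0]]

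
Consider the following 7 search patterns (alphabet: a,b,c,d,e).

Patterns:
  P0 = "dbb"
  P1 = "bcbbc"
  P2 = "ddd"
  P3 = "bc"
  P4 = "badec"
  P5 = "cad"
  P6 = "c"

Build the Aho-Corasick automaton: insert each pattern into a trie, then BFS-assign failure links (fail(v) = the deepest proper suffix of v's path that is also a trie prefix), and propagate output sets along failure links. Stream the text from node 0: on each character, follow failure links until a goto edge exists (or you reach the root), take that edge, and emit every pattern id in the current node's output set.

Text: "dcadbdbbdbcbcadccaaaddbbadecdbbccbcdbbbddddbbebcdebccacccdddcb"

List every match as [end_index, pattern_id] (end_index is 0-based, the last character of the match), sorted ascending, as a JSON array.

Build:
Trie nodes:
  0='ε' goto b→4 c→15 d→1
  1='d' goto b→2 d→9
  2='db' goto b→3
  3='dbb' goto ·  ←P0
  4='b' goto a→11 c→5
  5='bc' goto b→6  ←P3
  6='bcb' goto b→7
  7='bcbb' goto c→8
  8='bcbbc' goto ·  ←P1
  9='dd' goto d→10
  10='ddd' goto ·  ←P2
  11='ba' goto d→12
  12='bad' goto e→13
  13='bade' goto c→14
  14='badec' goto ·  ←P4
  15='c' goto a→16  ←P6
  16='ca' goto d→17
  17='cad' goto ·  ←P5

BFS fail/out derivation:
  n1('d'): parent n0 fail=0; on 'd' 0 → fail=0;  out ∅∪∅=∅
  n4('b'): parent n0 fail=0; on 'b' 0 → fail=0;  out ∅∪∅=∅
  n15('c'): parent n0 fail=0; on 'c' 0 → fail=0;  out {6}∪∅={6}
  n2('db'): parent n1 fail=0; on 'b' 0 → fail=4;  out ∅∪∅=∅
  n5('bc'): parent n4 fail=0; on 'c' 0 → fail=15;  out {3}∪{6}={3,6}
  n9('dd'): parent n1 fail=0; on 'd' 0 → fail=1;  out ∅∪∅=∅
  n11('ba'): parent n4 fail=0; on 'a' 0 → fail=0;  out ∅∪∅=∅
  n16('ca'): parent n15 fail=0; on 'a' 0 → fail=0;  out ∅∪∅=∅
  n3('dbb'): parent n2 fail=4; on 'b' 4→0 → fail=4;  out {0}∪∅={0}
  n6('bcb'): parent n5 fail=15; on 'b' 15→0 → fail=4;  out ∅∪∅=∅
  n10('ddd'): parent n9 fail=1; on 'd' 1 → fail=9;  out {2}∪∅={2}
  n12('bad'): parent n11 fail=0; on 'd' 0 → fail=1;  out ∅∪∅=∅
  n17('cad'): parent n16 fail=0; on 'd' 0 → fail=1;  out {5}∪∅={5}
  n7('bcbb'): parent n6 fail=4; on 'b' 4→0 → fail=4;  out ∅∪∅=∅
  n13('bade'): parent n12 fail=1; on 'e' 1→0 → fail=0;  out ∅∪∅=∅
  n8('bcbbc'): parent n7 fail=4; on 'c' 4 → fail=5;  out {1}∪{3,6}={1,3,6}
  n14('badec'): parent n13 fail=0; on 'c' 0 → fail=15;  out {4}∪{6}={4,6}

Run:
[0] read 'd'  n0⇒n1
[1] read 'c'  n1⇒n15 (fail-walked)  emit P6@[1:1]
[2] read 'a'  n15⇒n16
[3] read 'd'  n16⇒n17  emit P5@[1:3]
[4] read 'b'  n17⇒n2 (fail-walked)
[5] read 'd'  n2⇒n1 (fail-walked)
[6] read 'b'  n1⇒n2
[7] read 'b'  n2⇒n3  emit P0@[5:7]
[8] read 'd'  n3⇒n1 (fail-walked)
[9] read 'b'  n1⇒n2
[10] read 'c'  n2⇒n5 (fail-walked)  emit P3@[9:10],P6@[10:10]
[11] read 'b'  n5⇒n6
[12] read 'c'  n6⇒n5 (fail-walked)  emit P3@[11:12],P6@[12:12]
[13] read 'a'  n5⇒n16 (fail-walked)
[14] read 'd'  n16⇒n17  emit P5@[12:14]
[15] read 'c'  n17⇒n15 (fail-walked)  emit P6@[15:15]
[16] read 'c'  n15⇒n15 (fail-walked)  emit P6@[16:16]
[17] read 'a'  n15⇒n16
[18] read 'a'  n16⇒n0 (fail-walked)
[19] read 'a'  n0⇒n0
[20] read 'd'  n0⇒n1
[21] read 'd'  n1⇒n9
[22] read 'b'  n9⇒n2 (fail-walked)
[23] read 'b'  n2⇒n3  emit P0@[21:23]
[24] read 'a'  n3⇒n11 (fail-walked)
[25] read 'd'  n11⇒n12
[26] read 'e'  n12⇒n13
[27] read 'c'  n13⇒n14  emit P4@[23:27],P6@[27:27]
[28] read 'd'  n14⇒n1 (fail-walked)
[29] read 'b'  n1⇒n2
[30] read 'b'  n2⇒n3  emit P0@[28:30]
[31] read 'c'  n3⇒n5 (fail-walked)  emit P3@[30:31],P6@[31:31]
[32] read 'c'  n5⇒n15 (fail-walked)  emit P6@[32:32]
[33] read 'b'  n15⇒n4 (fail-walked)
[34] read 'c'  n4⇒n5  emit P3@[33:34],P6@[34:34]
[35] read 'd'  n5⇒n1 (fail-walked)
[36] read 'b'  n1⇒n2
[37] read 'b'  n2⇒n3  emit P0@[35:37]
[38] read 'b'  n3⇒n4 (fail-walked)
[39] read 'd'  n4⇒n1 (fail-walked)
[40] read 'd'  n1⇒n9
[41] read 'd'  n9⇒n10  emit P2@[39:41]
[42] read 'd'  n10⇒n10 (fail-walked)  emit P2@[40:42]
[43] read 'b'  n10⇒n2 (fail-walked)
[44] read 'b'  n2⇒n3  emit P0@[42:44]
[45] read 'e'  n3⇒n0 (fail-walked)
[46] read 'b'  n0⇒n4
[47] read 'c'  n4⇒n5  emit P3@[46:47],P6@[47:47]
[48] read 'd'  n5⇒n1 (fail-walked)
[49] read 'e'  n1⇒n0 (fail-walked)
[50] read 'b'  n0⇒n4
[51] read 'c'  n4⇒n5  emit P3@[50:51],P6@[51:51]
[52] read 'c'  n5⇒n15 (fail-walked)  emit P6@[52:52]
[53] read 'a'  n15⇒n16
[54] read 'c'  n16⇒n15 (fail-walked)  emit P6@[54:54]
[55] read 'c'  n15⇒n15 (fail-walked)  emit P6@[55:55]
[56] read 'c'  n15⇒n15 (fail-walked)  emit P6@[56:56]
[57] read 'd'  n15⇒n1 (fail-walked)
[58] read 'd'  n1⇒n9
[59] read 'd'  n9⇒n10  emit P2@[57:59]
[60] read 'c'  n10⇒n15 (fail-walked)  emit P6@[60:60]
[61] read 'b'  n15⇒n4 (fail-walked)

All matches (sorted): [[1,6],[3,5],[7,0],[10,3],[10,6],[12,3],[12,6],[14,5],[15,6],[16,6],[23,0],[27,4],[27,6],[30,0],[31,3],[31,6],[32,6],[34,3],[34,6],[37,0],[41,2],[42,2],[44,0],[47,3],[47,6],[51,3],[51,6],[52,6],[54,6],[55,6],[56,6],[59,2],[60,6]]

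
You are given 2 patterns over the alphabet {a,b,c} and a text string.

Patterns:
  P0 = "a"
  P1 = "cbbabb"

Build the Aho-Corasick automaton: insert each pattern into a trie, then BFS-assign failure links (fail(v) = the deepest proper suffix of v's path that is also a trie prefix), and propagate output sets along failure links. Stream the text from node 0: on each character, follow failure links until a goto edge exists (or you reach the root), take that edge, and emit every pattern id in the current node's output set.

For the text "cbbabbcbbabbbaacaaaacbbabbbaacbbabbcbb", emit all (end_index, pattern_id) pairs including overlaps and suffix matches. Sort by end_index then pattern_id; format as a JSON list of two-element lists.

Build automaton:
Trie (insert patterns):
  0='ε' goto a→1 c→2
  1='a' goto ·  [P0 ends]
  2='c' goto b→3
  3='cb' goto b→4
  4='cbb' goto a→5
  5='cbba' goto b→6
  6='cbbab' goto b→7
  7='cbbabb' goto ·  [P1 ends]

BFS fail/out derivation:
  fail(1) 'a': from fail(0)=0 chase 'a': 0 ⇒ 0;  out={0}∪out(0)={0}
  fail(2) 'c': from fail(0)=0 chase 'c': 0 ⇒ 0;  out=∅∪out(0)=∅
  fail(3) 'cb': from fail(2)=0 chase 'b': 0 ⇒ 0;  out=∅∪out(0)=∅
  fail(4) 'cbb': from fail(3)=0 chase 'b': 0 ⇒ 0;  out=∅∪out(0)=∅
  fail(5) 'cbba': from fail(4)=0 chase 'a': 0 ⇒ 1;  out=∅∪out(1)={0}
  fail(6) 'cbbab': from fail(5)=1 chase 'b': 1→0 ⇒ 0;  out=∅∪out(0)=∅
  fail(7) 'cbbabb': from fail(6)=0 chase 'b': 0 ⇒ 0;  out={1}∪out(0)={1}

Text stream:
[0] read 'c'  n0⇒n2
[1] read 'b'  n2⇒n3
[2] read 'b'  n3⇒n4
[3] read 'a'  n4⇒n5  → match P0@[3:3]
[4] read 'b'  n5⇒n6
[5] read 'b'  n6⇒n7  → match P1@[0:5]
[6] read 'c'  n7⇒n2 ·f
[7] read 'b'  n2⇒n3
[8] read 'b'  n3⇒n4
[9] read 'a'  n4⇒n5  → match P0@[9:9]
[10] read 'b'  n5⇒n6
[11] read 'b'  n6⇒n7  → match P1@[6:11]
[12] read 'b'  n7⇒n0 ·f
[13] read 'a'  n0⇒n1  → match P0@[13:13]
[14] read 'a'  n1⇒n1 ·f  → match P0@[14:14]
[15] read 'c'  n1⇒n2 ·f
[16] read 'a'  n2⇒n1 ·f  → match P0@[16:16]
[17] read 'a'  n1⇒n1 ·f  → match P0@[17:17]
[18] read 'a'  n1⇒n1 ·f  → match P0@[18:18]
[19] read 'a'  n1⇒n1 ·f  → match P0@[19:19]
[20] read 'c'  n1⇒n2 ·f
[21] read 'b'  n2⇒n3
[22] read 'b'  n3⇒n4
[23] read 'a'  n4⇒n5  → match P0@[23:23]
[24] read 'b'  n5⇒n6
[25] read 'b'  n6⇒n7  → match P1@[20:25]
[26] read 'b'  n7⇒n0 ·f
[27] read 'a'  n0⇒n1  → match P0@[27:27]
[28] read 'a'  n1⇒n1 ·f  → match P0@[28:28]
[29] read 'c'  n1⇒n2 ·f
[30] read 'b'  n2⇒n3
[31] read 'b'  n3⇒n4
[32] read 'a'  n4⇒n5  → match P0@[32:32]
[33] read 'b'  n5⇒n6
[34] read 'b'  n6⇒n7  → match P1@[29:34]
[35] read 'c'  n7⇒n2 ·f
[36] read 'b'  n2⇒n3
[37] read 'b'  n3⇒n4

Matches: [[3,0],[5,1],[9,0],[11,1],[13,0],[14,0],[16,0],[17,0],[18,0],[19,0],[23,0],[25,1],[27,0],[28,0],[32,0],[34,1]]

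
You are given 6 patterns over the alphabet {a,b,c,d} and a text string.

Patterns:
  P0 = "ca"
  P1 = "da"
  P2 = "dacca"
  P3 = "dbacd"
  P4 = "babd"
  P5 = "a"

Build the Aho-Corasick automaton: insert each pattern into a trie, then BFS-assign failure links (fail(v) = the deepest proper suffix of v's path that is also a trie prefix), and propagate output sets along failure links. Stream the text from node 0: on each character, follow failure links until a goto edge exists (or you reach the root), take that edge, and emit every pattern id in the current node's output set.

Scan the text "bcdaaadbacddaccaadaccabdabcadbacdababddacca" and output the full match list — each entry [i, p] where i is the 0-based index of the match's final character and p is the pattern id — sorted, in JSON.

Construct AC machine:
Trie nodes:
  n0 'ε': a→16 b→12 c→1 d→3
  n1 'c': a→2
  n2 'ca': ·  ←P0
  n3 'd': a→4 b→8
  n4 'da': c→5  ←P1
  n5 'dac': c→6
  n6 'dacc': a→7
  n7 'dacca': ·  ←P2
  n8 'db': a→9
  n9 'dba': c→10
  n10 'dbac': d→11
  n11 'dbacd': ·  ←P3
  n12 'b': a→13
  n13 'ba': b→14
  n14 'bab': d→15
  n15 'babd': ·  ←P4
  n16 'a': ·  ←P5

Failure links (BFS by depth):
  fail(1) 'c': from fail(0)=0 chase 'c': 0 ⇒ 0;  out=∅∪out(0)=∅
  fail(3) 'd': from fail(0)=0 chase 'd': 0 ⇒ 0;  out=∅∪out(0)=∅
  fail(12) 'b': from fail(0)=0 chase 'b': 0 ⇒ 0;  out=∅∪out(0)=∅
  fail(16) 'a': from fail(0)=0 chase 'a': 0 ⇒ 0;  out={5}∪out(0)={5}
  fail(2) 'ca': from fail(1)=0 chase 'a': 0 ⇒ 16;  out={0}∪out(16)={0,5}
  fail(4) 'da': from fail(3)=0 chase 'a': 0 ⇒ 16;  out={1}∪out(16)={1,5}
  fail(8) 'db': from fail(3)=0 chase 'b': 0 ⇒ 12;  out=∅∪out(12)=∅
  fail(13) 'ba': from fail(12)=0 chase 'a': 0 ⇒ 16;  out=∅∪out(16)={5}
  fail(5) 'dac': from fail(4)=16 chase 'c': 16→0 ⇒ 1;  out=∅∪out(1)=∅
  fail(9) 'dba': from fail(8)=12 chase 'a': 12 ⇒ 13;  out=∅∪out(13)={5}
  fail(14) 'bab': from fail(13)=16 chase 'b': 16→0 ⇒ 12;  out=∅∪out(12)=∅
  fail(6) 'dacc': from fail(5)=1 chase 'c': 1→0 ⇒ 1;  out=∅∪out(1)=∅
  fail(10) 'dbac': from fail(9)=13 chase 'c': 13→16→0 ⇒ 1;  out=∅∪out(1)=∅
  fail(15) 'babd': from fail(14)=12 chase 'd': 12→0 ⇒ 3;  out={4}∪out(3)={4}
  fail(7) 'dacca': from fail(6)=1 chase 'a': 1 ⇒ 2;  out={2}∪out(2)={0,2,5}
  fail(11) 'dbacd': from fail(10)=1 chase 'd': 1→0 ⇒ 3;  out={3}∪out(3)={3}

Run:
i=0 'b': node 0→12
i=1 'c': node 12→1 (fail-walked)
i=2 'd': node 1→3 (fail-walked)
i=3 'a': node 3→4  → match P1@[2:3],P5@[3:3]
i=4 'a': node 4→16 (fail-walked)  → match P5@[4:4]
i=5 'a': node 16→16 (fail-walked)  → match P5@[5:5]
i=6 'd': node 16→3 (fail-walked)
i=7 'b': node 3→8
i=8 'a': node 8→9  → match P5@[8:8]
i=9 'c': node 9→10
i=10 'd': node 10→11  → match P3@[6:10]
i=11 'd': node 11→3 (fail-walked)
i=12 'a': node 3→4  → match P1@[11:12],P5@[12:12]
i=13 'c': node 4→5
i=14 'c': node 5→6
i=15 'a': node 6→7  → match P0@[14:15],P2@[11:15],P5@[15:15]
i=16 'a': node 7→16 (fail-walked)  → match P5@[16:16]
i=17 'd': node 16→3 (fail-walked)
i=18 'a': node 3→4  → match P1@[17:18],P5@[18:18]
i=19 'c': node 4→5
i=20 'c': node 5→6
i=21 'a': node 6→7  → match P0@[20:21],P2@[17:21],P5@[21:21]
i=22 'b': node 7→12 (fail-walked)
i=23 'd': node 12→3 (fail-walked)
i=24 'a': node 3→4  → match P1@[23:24],P5@[24:24]
i=25 'b': node 4→12 (fail-walked)
i=26 'c': node 12→1 (fail-walked)
i=27 'a': node 1→2  → match P0@[26:27],P5@[27:27]
i=28 'd': node 2→3 (fail-walked)
i=29 'b': node 3→8
i=30 'a': node 8→9  → match P5@[30:30]
i=31 'c': node 9→10
i=32 'd': node 10→11  → match P3@[28:32]
i=33 'a': node 11→4 (fail-walked)  → match P1@[32:33],P5@[33:33]
i=34 'b': node 4→12 (fail-walked)
i=35 'a': node 12→13  → match P5@[35:35]
i=36 'b': node 13→14
i=37 'd': node 14→15  → match P4@[34:37]
i=38 'd': node 15→3 (fail-walked)
i=39 'a': node 3→4  → match P1@[38:39],P5@[39:39]
i=40 'c': node 4→5
i=41 'c': node 5→6
i=42 'a': node 6→7  → match P0@[41:42],P2@[38:42],P5@[42:42]

Matches: [[3,1],[3,5],[4,5],[5,5],[8,5],[10,3],[12,1],[12,5],[15,0],[15,2],[15,5],[16,5],[18,1],[18,5],[21,0],[21,2],[21,5],[24,1],[24,5],[27,0],[27,5],[30,5],[32,3],[33,1],[33,5],[35,5],[37,4],[39,1],[39,5],[42,0],[42,2],[42,5]]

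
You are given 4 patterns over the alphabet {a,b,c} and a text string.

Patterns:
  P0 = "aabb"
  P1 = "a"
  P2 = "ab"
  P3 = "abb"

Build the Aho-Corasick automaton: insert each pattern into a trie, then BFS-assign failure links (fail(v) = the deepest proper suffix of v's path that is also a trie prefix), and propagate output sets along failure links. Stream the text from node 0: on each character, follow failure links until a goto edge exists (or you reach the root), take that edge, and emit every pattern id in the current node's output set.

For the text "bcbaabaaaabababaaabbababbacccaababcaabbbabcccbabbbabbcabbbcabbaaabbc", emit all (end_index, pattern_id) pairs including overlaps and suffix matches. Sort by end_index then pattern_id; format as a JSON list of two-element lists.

Build:
Trie nodes:
  0='ε' goto a→1
  1='a' goto a→2 b→5  [P1 ends]
  2='aa' goto b→3
  3='aab' goto b→4
  4='aabb' goto ·  [P0 ends]
  5='ab' goto b→6  [P2 ends]
  6='abb' goto ·  [P3 ends]

BFS fail/out derivation:
  fail(1) 'a': from fail(0)=0 chase 'a': 0 ⇒ 0;  out={1}∪out(0)={1}
  fail(2) 'aa': from fail(1)=0 chase 'a': 0 ⇒ 1;  out=∅∪out(1)={1}
  fail(5) 'ab': from fail(1)=0 chase 'b': 0 ⇒ 0;  out={2}∪out(0)={2}
  fail(3) 'aab': from fail(2)=1 chase 'b': 1 ⇒ 5;  out=∅∪out(5)={2}
  fail(6) 'abb': from fail(5)=0 chase 'b': 0 ⇒ 0;  out={3}∪out(0)={3}
  fail(4) 'aabb': from fail(3)=5 chase 'b': 5 ⇒ 6;  out={0}∪out(6)={0,3}

Text stream:
pos 0 'b': at 0
pos 1 'c': at 0
pos 2 'b': at 0
pos 3 'a': at 1  emit P1@[3:3]
pos 4 'a': at 2  emit P1@[4:4]
pos 5 'b': at 3  emit P2@[4:5]
pos 6 'a': at 1 (via fail)  emit P1@[6:6]
pos 7 'a': at 2  emit P1@[7:7]
pos 8 'a': at 2 (via fail)  emit P1@[8:8]
pos 9 'a': at 2 (via fail)  emit P1@[9:9]
pos 10 'b': at 3  emit P2@[9:10]
pos 11 'a': at 1 (via fail)  emit P1@[11:11]
pos 12 'b': at 5  emit P2@[11:12]
pos 13 'a': at 1 (via fail)  emit P1@[13:13]
pos 14 'b': at 5  emit P2@[13:14]
pos 15 'a': at 1 (via fail)  emit P1@[15:15]
pos 16 'a': at 2  emit P1@[16:16]
pos 17 'a': at 2 (via fail)  emit P1@[17:17]
pos 18 'b': at 3  emit P2@[17:18]
pos 19 'b': at 4  emit P0@[16:19],P3@[17:19]
pos 20 'a': at 1 (via fail)  emit P1@[20:20]
pos 21 'b': at 5  emit P2@[20:21]
pos 22 'a': at 1 (via fail)  emit P1@[22:22]
pos 23 'b': at 5  emit P2@[22:23]
pos 24 'b': at 6  emit P3@[22:24]
pos 25 'a': at 1 (via fail)  emit P1@[25:25]
pos 26 'c': at 0 (via fail)
pos 27 'c': at 0
pos 28 'c': at 0
pos 29 'a': at 1  emit P1@[29:29]
pos 30 'a': at 2  emit P1@[30:30]
pos 31 'b': at 3  emit P2@[30:31]
pos 32 'a': at 1 (via fail)  emit P1@[32:32]
pos 33 'b': at 5  emit P2@[32:33]
pos 34 'c': at 0 (via fail)
pos 35 'a': at 1  emit P1@[35:35]
pos 36 'a': at 2  emit P1@[36:36]
pos 37 'b': at 3  emit P2@[36:37]
pos 38 'b': at 4  emit P0@[35:38],P3@[36:38]
pos 39 'b': at 0 (via fail)
pos 40 'a': at 1  emit P1@[40:40]
pos 41 'b': at 5  emit P2@[40:41]
pos 42 'c': at 0 (via fail)
pos 43 'c': at 0
pos 44 'c': at 0
pos 45 'b': at 0
pos 46 'a': at 1  emit P1@[46:46]
pos 47 'b': at 5  emit P2@[46:47]
pos 48 'b': at 6  emit P3@[46:48]
pos 49 'b': at 0 (via fail)
pos 50 'a': at 1  emit P1@[50:50]
pos 51 'b': at 5  emit P2@[50:51]
pos 52 'b': at 6  emit P3@[50:52]
pos 53 'c': at 0 (via fail)
pos 54 'a': at 1  emit P1@[54:54]
pos 55 'b': at 5  emit P2@[54:55]
pos 56 'b': at 6  emit P3@[54:56]
pos 57 'b': at 0 (via fail)
pos 58 'c': at 0
pos 59 'a': at 1  emit P1@[59:59]
pos 60 'b': at 5  emit P2@[59:60]
pos 61 'b': at 6  emit P3@[59:61]
pos 62 'a': at 1 (via fail)  emit P1@[62:62]
pos 63 'a': at 2  emit P1@[63:63]
pos 64 'a': at 2 (via fail)  emit P1@[64:64]
pos 65 'b': at 3  emit P2@[64:65]
pos 66 'b': at 4  emit P0@[63:66],P3@[64:66]
pos 67 'c': at 0 (via fail)

All matches (sorted): [[3,1],[4,1],[5,2],[6,1],[7,1],[8,1],[9,1],[10,2],[11,1],[12,2],[13,1],[14,2],[15,1],[16,1],[17,1],[18,2],[19,0],[19,3],[20,1],[21,2],[22,1],[23,2],[24,3],[25,1],[29,1],[30,1],[31,2],[32,1],[33,2],[35,1],[36,1],[37,2],[38,0],[38,3],[40,1],[41,2],[46,1],[47,2],[48,3],[50,1],[51,2],[52,3],[54,1],[55,2],[56,3],[59,1],[60,2],[61,3],[62,1],[63,1],[64,1],[65,2],[66,0],[66,3]]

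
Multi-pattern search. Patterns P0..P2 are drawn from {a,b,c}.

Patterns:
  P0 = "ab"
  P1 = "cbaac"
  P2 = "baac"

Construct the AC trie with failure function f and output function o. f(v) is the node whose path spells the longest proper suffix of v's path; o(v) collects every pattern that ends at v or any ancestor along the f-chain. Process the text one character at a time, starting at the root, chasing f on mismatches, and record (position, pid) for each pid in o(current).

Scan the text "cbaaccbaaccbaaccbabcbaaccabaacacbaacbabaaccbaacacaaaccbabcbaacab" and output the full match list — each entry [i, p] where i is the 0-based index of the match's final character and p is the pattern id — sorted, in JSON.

Construct AC machine:
Trie nodes:
  n0 'ε': a→1 b→8 c→3
  n1 'a': b→2
  n2 'ab': ·  [P0 ends]
  n3 'c': b→4
  n4 'cb': a→5
  n5 'cba': a→6
  n6 'cbaa': c→7
  n7 'cbaac': ·  [P1 ends]
  n8 'b': a→9
  n9 'ba': a→10
  n10 'baa': c→11
  n11 'baac': ·  [P2 ends]

Failure links (BFS by depth):
  n1('a'): parent n0 fail=0; on 'a' 0 → fail=0;  out ∅∪∅=∅
  n3('c'): parent n0 fail=0; on 'c' 0 → fail=0;  out ∅∪∅=∅
  n8('b'): parent n0 fail=0; on 'b' 0 → fail=0;  out ∅∪∅=∅
  n2('ab'): parent n1 fail=0; on 'b' 0 → fail=8;  out {0}∪∅={0}
  n4('cb'): parent n3 fail=0; on 'b' 0 → fail=8;  out ∅∪∅=∅
  n9('ba'): parent n8 fail=0; on 'a' 0 → fail=1;  out ∅∪∅=∅
  n5('cba'): parent n4 fail=8; on 'a' 8 → fail=9;  out ∅∪∅=∅
  n10('baa'): parent n9 fail=1; on 'a' 1→0 → fail=1;  out ∅∪∅=∅
  n6('cbaa'): parent n5 fail=9; on 'a' 9 → fail=10;  out ∅∪∅=∅
  n11('baac'): parent n10 fail=1; on 'c' 1→0 → fail=3;  out {2}∪∅={2}
  n7('cbaac'): parent n6 fail=10; on 'c' 10 → fail=11;  out {1}∪{2}={1,2}

Scan:
pos 0 'c': at 3
pos 1 'b': at 4
pos 2 'a': at 5
pos 3 'a': at 6
pos 4 'c': at 7  → match P1@[0:4],P2@[1:4]
pos 5 'c': at 3 ·f
pos 6 'b': at 4
pos 7 'a': at 5
pos 8 'a': at 6
pos 9 'c': at 7  → match P1@[5:9],P2@[6:9]
pos 10 'c': at 3 ·f
pos 11 'b': at 4
pos 12 'a': at 5
pos 13 'a': at 6
pos 14 'c': at 7  → match P1@[10:14],P2@[11:14]
pos 15 'c': at 3 ·f
pos 16 'b': at 4
pos 17 'a': at 5
pos 18 'b': at 2 ·f  → match P0@[17:18]
pos 19 'c': at 3 ·f
pos 20 'b': at 4
pos 21 'a': at 5
pos 22 'a': at 6
pos 23 'c': at 7  → match P1@[19:23],P2@[20:23]
pos 24 'c': at 3 ·f
pos 25 'a': at 1 ·f
pos 26 'b': at 2  → match P0@[25:26]
pos 27 'a': at 9 ·f
pos 28 'a': at 10
pos 29 'c': at 11  → match P2@[26:29]
pos 30 'a': at 1 ·f
pos 31 'c': at 3 ·f
pos 32 'b': at 4
pos 33 'a': at 5
pos 34 'a': at 6
pos 35 'c': at 7  → match P1@[31:35],P2@[32:35]
pos 36 'b': at 4 ·f
pos 37 'a': at 5
pos 38 'b': at 2 ·f  → match P0@[37:38]
pos 39 'a': at 9 ·f
pos 40 'a': at 10
pos 41 'c': at 11  → match P2@[38:41]
pos 42 'c': at 3 ·f
pos 43 'b': at 4
pos 44 'a': at 5
pos 45 'a': at 6
pos 46 'c': at 7  → match P1@[42:46],P2@[43:46]
pos 47 'a': at 1 ·f
pos 48 'c': at 3 ·f
pos 49 'a': at 1 ·f
pos 50 'a': at 1 ·f
pos 51 'a': at 1 ·f
pos 52 'c': at 3 ·f
pos 53 'c': at 3 ·f
pos 54 'b': at 4
pos 55 'a': at 5
pos 56 'b': at 2 ·f  → match P0@[55:56]
pos 57 'c': at 3 ·f
pos 58 'b': at 4
pos 59 'a': at 5
pos 60 'a': at 6
pos 61 'c': at 7  → match P1@[57:61],P2@[58:61]
pos 62 'a': at 1 ·f
pos 63 'b': at 2  → match P0@[62:63]

All matches (sorted): [[4,1],[4,2],[9,1],[9,2],[14,1],[14,2],[18,0],[23,1],[23,2],[26,0],[29,2],[35,1],[35,2],[38,0],[41,2],[46,1],[46,2],[56,0],[61,1],[61,2],[63,0]]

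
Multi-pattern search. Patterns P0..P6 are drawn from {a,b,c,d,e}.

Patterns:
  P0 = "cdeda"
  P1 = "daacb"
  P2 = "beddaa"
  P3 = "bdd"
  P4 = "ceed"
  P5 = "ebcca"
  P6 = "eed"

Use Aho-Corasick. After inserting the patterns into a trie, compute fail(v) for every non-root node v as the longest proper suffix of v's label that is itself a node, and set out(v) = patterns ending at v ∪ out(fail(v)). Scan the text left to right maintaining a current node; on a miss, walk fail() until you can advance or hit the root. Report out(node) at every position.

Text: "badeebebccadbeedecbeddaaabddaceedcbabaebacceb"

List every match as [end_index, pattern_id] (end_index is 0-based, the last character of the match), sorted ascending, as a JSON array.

Build automaton:
Trie (insert patterns):
  0='ε' goto b→11 c→1 d→6 e→22
  1='c' goto d→2 e→19
  2='cd' goto e→3
  3='cde' goto d→4
  4='cded' goto a→5
  5='cdeda' goto ·  [P0 ends]
  6='d' goto a→7
  7='da' goto a→8
  8='daa' goto c→9
  9='daac' goto b→10
  10='daacb' goto ·  [P1 ends]
  11='b' goto d→17 e→12
  12='be' goto d→13
  13='bed' goto d→14
  14='bedd' goto a→15
  15='bedda' goto a→16
  16='beddaa' goto ·  [P2 ends]
  17='bd' goto d→18
  18='bdd' goto ·  [P3 ends]
  19='ce' goto e→20
  20='cee' goto d→21
  21='ceed' goto ·  [P4 ends]
  22='e' goto b→23 e→27
  23='eb' goto c→24
  24='ebc' goto c→25
  25='ebcc' goto a→26
  26='ebcca' goto ·  [P5 ends]
  27='ee' goto d→28
  28='eed' goto ·  [P6 ends]

BFS fail/out derivation:
  n1('c'): parent n0 fail=0; on 'c' 0 → fail=0;  out ∅∪∅=∅
  n6('d'): parent n0 fail=0; on 'd' 0 → fail=0;  out ∅∪∅=∅
  n11('b'): parent n0 fail=0; on 'b' 0 → fail=0;  out ∅∪∅=∅
  n22('e'): parent n0 fail=0; on 'e' 0 → fail=0;  out ∅∪∅=∅
  n2('cd'): parent n1 fail=0; on 'd' 0 → fail=6;  out ∅∪∅=∅
  n7('da'): parent n6 fail=0; on 'a' 0 → fail=0;  out ∅∪∅=∅
  n12('be'): parent n11 fail=0; on 'e' 0 → fail=22;  out ∅∪∅=∅
  n17('bd'): parent n11 fail=0; on 'd' 0 → fail=6;  out ∅∪∅=∅
  n19('ce'): parent n1 fail=0; on 'e' 0 → fail=22;  out ∅∪∅=∅
  n23('eb'): parent n22 fail=0; on 'b' 0 → fail=11;  out ∅∪∅=∅
  n27('ee'): parent n22 fail=0; on 'e' 0 → fail=22;  out ∅∪∅=∅
  n3('cde'): parent n2 fail=6; on 'e' 6→0 → fail=22;  out ∅∪∅=∅
  n8('daa'): parent n7 fail=0; on 'a' 0 → fail=0;  out ∅∪∅=∅
  n13('bed'): parent n12 fail=22; on 'd' 22→0 → fail=6;  out ∅∪∅=∅
  n18('bdd'): parent n17 fail=6; on 'd' 6→0 → fail=6;  out {3}∪∅={3}
  n20('cee'): parent n19 fail=22; on 'e' 22 → fail=27;  out ∅∪∅=∅
  n24('ebc'): parent n23 fail=11; on 'c' 11→0 → fail=1;  out ∅∪∅=∅
  n28('eed'): parent n27 fail=22; on 'd' 22→0 → fail=6;  out {6}∪∅={6}
  n4('cded'): parent n3 fail=22; on 'd' 22→0 → fail=6;  out ∅∪∅=∅
  n9('daac'): parent n8 fail=0; on 'c' 0 → fail=1;  out ∅∪∅=∅
  n14('bedd'): parent n13 fail=6; on 'd' 6→0 → fail=6;  out ∅∪∅=∅
  n21('ceed'): parent n20 fail=27; on 'd' 27 → fail=28;  out {4}∪{6}={4,6}
  n25('ebcc'): parent n24 fail=1; on 'c' 1→0 → fail=1;  out ∅∪∅=∅
  n5('cdeda'): parent n4 fail=6; on 'a' 6 → fail=7;  out {0}∪∅={0}
  n10('daacb'): parent n9 fail=1; on 'b' 1→0 → fail=11;  out {1}∪∅={1}
  n15('bedda'): parent n14 fail=6; on 'a' 6 → fail=7;  out ∅∪∅=∅
  n26('ebcca'): parent n25 fail=1; on 'a' 1→0 → fail=0;  out {5}∪∅={5}
  n16('beddaa'): parent n15 fail=7; on 'a' 7 → fail=8;  out {2}∪∅={2}

Scan:
[0] read 'b'  n0⇒n11
[1] read 'a'  n11⇒n0 (via fail)
[2] read 'd'  n0⇒n6
[3] read 'e'  n6⇒n22 (via fail)
[4] read 'e'  n22⇒n27
[5] read 'b'  n27⇒n23 (via fail)
[6] read 'e'  n23⇒n12 (via fail)
[7] read 'b'  n12⇒n23 (via fail)
[8] read 'c'  n23⇒n24
[9] read 'c'  n24⇒n25
[10] read 'a'  n25⇒n26  ** P5@[6:10]
[11] read 'd'  n26⇒n6 (via fail)
[12] read 'b'  n6⇒n11 (via fail)
[13] read 'e'  n11⇒n12
[14] read 'e'  n12⇒n27 (via fail)
[15] read 'd'  n27⇒n28  ** P6@[13:15]
[16] read 'e'  n28⇒n22 (via fail)
[17] read 'c'  n22⇒n1 (via fail)
[18] read 'b'  n1⇒n11 (via fail)
[19] read 'e'  n11⇒n12
[20] read 'd'  n12⇒n13
[21] read 'd'  n13⇒n14
[22] read 'a'  n14⇒n15
[23] read 'a'  n15⇒n16  ** P2@[18:23]
[24] read 'a'  n16⇒n0 (via fail)
[25] read 'b'  n0⇒n11
[26] read 'd'  n11⇒n17
[27] read 'd'  n17⇒n18  ** P3@[25:27]
[28] read 'a'  n18⇒n7 (via fail)
[29] read 'c'  n7⇒n1 (via fail)
[30] read 'e'  n1⇒n19
[31] read 'e'  n19⇒n20
[32] read 'd'  n20⇒n21  ** P4@[29:32],P6@[30:32]
[33] read 'c'  n21⇒n1 (via fail)
[34] read 'b'  n1⇒n11 (via fail)
[35] read 'a'  n11⇒n0 (via fail)
[36] read 'b'  n0⇒n11
[37] read 'a'  n11⇒n0 (via fail)
[38] read 'e'  n0⇒n22
[39] read 'b'  n22⇒n23
[40] read 'a'  n23⇒n0 (via fail)
[41] read 'c'  n0⇒n1
[42] read 'c'  n1⇒n1 (via fail)
[43] read 'e'  n1⇒n19
[44] read 'b'  n19⇒n23 (via fail)

Matches: [[10,5],[15,6],[23,2],[27,3],[32,4],[32,6]]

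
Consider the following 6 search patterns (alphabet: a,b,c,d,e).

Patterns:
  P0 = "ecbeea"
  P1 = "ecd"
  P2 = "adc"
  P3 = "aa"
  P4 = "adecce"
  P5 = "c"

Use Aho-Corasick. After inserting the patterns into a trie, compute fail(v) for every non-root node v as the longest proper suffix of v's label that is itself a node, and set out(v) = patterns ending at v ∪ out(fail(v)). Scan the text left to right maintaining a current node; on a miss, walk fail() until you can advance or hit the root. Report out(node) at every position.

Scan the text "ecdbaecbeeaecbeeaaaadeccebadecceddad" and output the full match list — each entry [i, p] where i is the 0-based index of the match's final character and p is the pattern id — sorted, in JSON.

Construct AC machine:
Trie nodes:
  0='ε' goto a→8 c→16 e→1
  1='e' goto c→2
  2='ec' goto b→3 d→7
  3='ecb' goto e→4
  4='ecbe' goto e→5
  5='ecbee' goto a→6
  6='ecbeea' goto ·  [P0 ends]
  7='ecd' goto ·  [P1 ends]
  8='a' goto a→11 d→9
  9='ad' goto c→10 e→12
  10='adc' goto ·  [P2 ends]
  11='aa' goto ·  [P3 ends]
  12='ade' goto c→13
  13='adec' goto c→14
  14='adecc' goto e→15
  15='adecce' goto ·  [P4 ends]
  16='c' goto ·  [P5 ends]

BFS fail/out derivation:
  n1('e'): parent n0 fail=0; on 'e' 0 → fail=0;  out ∅∪∅=∅
  n8('a'): parent n0 fail=0; on 'a' 0 → fail=0;  out ∅∪∅=∅
  n16('c'): parent n0 fail=0; on 'c' 0 → fail=0;  out {5}∪∅={5}
  n2('ec'): parent n1 fail=0; on 'c' 0 → fail=16;  out ∅∪{5}={5}
  n9('ad'): parent n8 fail=0; on 'd' 0 → fail=0;  out ∅∪∅=∅
  n11('aa'): parent n8 fail=0; on 'a' 0 → fail=8;  out {3}∪∅={3}
  n3('ecb'): parent n2 fail=16; on 'b' 16→0 → fail=0;  out ∅∪∅=∅
  n7('ecd'): parent n2 fail=16; on 'd' 16→0 → fail=0;  out {1}∪∅={1}
  n10('adc'): parent n9 fail=0; on 'c' 0 → fail=16;  out {2}∪{5}={2,5}
  n12('ade'): parent n9 fail=0; on 'e' 0 → fail=1;  out ∅∪∅=∅
  n4('ecbe'): parent n3 fail=0; on 'e' 0 → fail=1;  out ∅∪∅=∅
  n13('adec'): parent n12 fail=1; on 'c' 1 → fail=2;  out ∅∪{5}={5}
  n5('ecbee'): parent n4 fail=1; on 'e' 1→0 → fail=1;  out ∅∪∅=∅
  n14('adecc'): parent n13 fail=2; on 'c' 2→16→0 → fail=16;  out ∅∪{5}={5}
  n6('ecbeea'): parent n5 fail=1; on 'a' 1→0 → fail=8;  out {0}∪∅={0}
  n15('adecce'): parent n14 fail=16; on 'e' 16→0 → fail=1;  out {4}∪∅={4}

Text stream:
[0] read 'e'  n0⇒n1
[1] read 'c'  n1⇒n2  emit P5@[1:1]
[2] read 'd'  n2⇒n7  emit P1@[0:2]
[3] read 'b'  n7⇒n0 (fail-walked)
[4] read 'a'  n0⇒n8
[5] read 'e'  n8⇒n1 (fail-walked)
[6] read 'c'  n1⇒n2  emit P5@[6:6]
[7] read 'b'  n2⇒n3
[8] read 'e'  n3⇒n4
[9] read 'e'  n4⇒n5
[10] read 'a'  n5⇒n6  emit P0@[5:10]
[11] read 'e'  n6⇒n1 (fail-walked)
[12] read 'c'  n1⇒n2  emit P5@[12:12]
[13] read 'b'  n2⇒n3
[14] read 'e'  n3⇒n4
[15] read 'e'  n4⇒n5
[16] read 'a'  n5⇒n6  emit P0@[11:16]
[17] read 'a'  n6⇒n11 (fail-walked)  emit P3@[16:17]
[18] read 'a'  n11⇒n11 (fail-walked)  emit P3@[17:18]
[19] read 'a'  n11⇒n11 (fail-walked)  emit P3@[18:19]
[20] read 'd'  n11⇒n9 (fail-walked)
[21] read 'e'  n9⇒n12
[22] read 'c'  n12⇒n13  emit P5@[22:22]
[23] read 'c'  n13⇒n14  emit P5@[23:23]
[24] read 'e'  n14⇒n15  emit P4@[19:24]
[25] read 'b'  n15⇒n0 (fail-walked)
[26] read 'a'  n0⇒n8
[27] read 'd'  n8⇒n9
[28] read 'e'  n9⇒n12
[29] read 'c'  n12⇒n13  emit P5@[29:29]
[30] read 'c'  n13⇒n14  emit P5@[30:30]
[31] read 'e'  n14⇒n15  emit P4@[26:31]
[32] read 'd'  n15⇒n0 (fail-walked)
[33] read 'd'  n0⇒n0
[34] read 'a'  n0⇒n8
[35] read 'd'  n8⇒n9

All matches (sorted): [[1,5],[2,1],[6,5],[10,0],[12,5],[16,0],[17,3],[18,3],[19,3],[22,5],[23,5],[24,4],[29,5],[30,5],[31,4]]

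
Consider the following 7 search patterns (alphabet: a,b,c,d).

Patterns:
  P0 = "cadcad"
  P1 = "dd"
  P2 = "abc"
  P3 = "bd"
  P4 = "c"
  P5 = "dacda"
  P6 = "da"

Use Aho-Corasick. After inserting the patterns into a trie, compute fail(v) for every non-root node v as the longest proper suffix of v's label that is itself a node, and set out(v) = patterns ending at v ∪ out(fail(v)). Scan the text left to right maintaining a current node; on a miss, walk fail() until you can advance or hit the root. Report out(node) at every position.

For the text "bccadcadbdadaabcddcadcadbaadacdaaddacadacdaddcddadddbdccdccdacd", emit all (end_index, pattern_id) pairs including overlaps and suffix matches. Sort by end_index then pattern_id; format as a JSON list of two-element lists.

Build automaton:
Trie (insert patterns):
  n0 'ε': a→9 b→12 c→1 d→7
  n1 'c': a→2  ←P4
  n2 'ca': d→3
  n3 'cad': c→4
  n4 'cadc': a→5
  n5 'cadca': d→6
  n6 'cadcad': ·  ←P0
  n7 'd': a→14 d→8
  n8 'dd': ·  ←P1
  n9 'a': b→10
  n10 'ab': c→11
  n11 'abc': ·  ←P2
  n12 'b': d→13
  n13 'bd': ·  ←P3
  n14 'da': c→15  ←P6
  n15 'dac': d→16
  n16 'dacd': a→17
  n17 'dacda': ·  ←P5

Failure links (BFS by depth):
  n1('c'): parent n0 fail=0; on 'c' 0 → fail=0;  out {4}∪∅={4}
  n7('d'): parent n0 fail=0; on 'd' 0 → fail=0;  out ∅∪∅=∅
  n9('a'): parent n0 fail=0; on 'a' 0 → fail=0;  out ∅∪∅=∅
  n12('b'): parent n0 fail=0; on 'b' 0 → fail=0;  out ∅∪∅=∅
  n2('ca'): parent n1 fail=0; on 'a' 0 → fail=9;  out ∅∪∅=∅
  n8('dd'): parent n7 fail=0; on 'd' 0 → fail=7;  out {1}∪∅={1}
  n10('ab'): parent n9 fail=0; on 'b' 0 → fail=12;  out ∅∪∅=∅
  n13('bd'): parent n12 fail=0; on 'd' 0 → fail=7;  out {3}∪∅={3}
  n14('da'): parent n7 fail=0; on 'a' 0 → fail=9;  out {6}∪∅={6}
  n3('cad'): parent n2 fail=9; on 'd' 9→0 → fail=7;  out ∅∪∅=∅
  n11('abc'): parent n10 fail=12; on 'c' 12→0 → fail=1;  out {2}∪{4}={2,4}
  n15('dac'): parent n14 fail=9; on 'c' 9→0 → fail=1;  out ∅∪{4}={4}
  n4('cadc'): parent n3 fail=7; on 'c' 7→0 → fail=1;  out ∅∪{4}={4}
  n16('dacd'): parent n15 fail=1; on 'd' 1→0 → fail=7;  out ∅∪∅=∅
  n5('cadca'): parent n4 fail=1; on 'a' 1 → fail=2;  out ∅∪∅=∅
  n17('dacda'): parent n16 fail=7; on 'a' 7 → fail=14;  out {5}∪{6}={5,6}
  n6('cadcad'): parent n5 fail=2; on 'd' 2 → fail=3;  out {0}∪∅={0}

Text stream:
pos 0 'b': at 12
pos 1 'c': at 1 (fail-walked)  → match P4@[1:1]
pos 2 'c': at 1 (fail-walked)  → match P4@[2:2]
pos 3 'a': at 2
pos 4 'd': at 3
pos 5 'c': at 4  → match P4@[5:5]
pos 6 'a': at 5
pos 7 'd': at 6  → match P0@[2:7]
pos 8 'b': at 12 (fail-walked)
pos 9 'd': at 13  → match P3@[8:9]
pos 10 'a': at 14 (fail-walked)  → match P6@[9:10]
pos 11 'd': at 7 (fail-walked)
pos 12 'a': at 14  → match P6@[11:12]
pos 13 'a': at 9 (fail-walked)
pos 14 'b': at 10
pos 15 'c': at 11  → match P2@[13:15],P4@[15:15]
pos 16 'd': at 7 (fail-walked)
pos 17 'd': at 8  → match P1@[16:17]
pos 18 'c': at 1 (fail-walked)  → match P4@[18:18]
pos 19 'a': at 2
pos 20 'd': at 3
pos 21 'c': at 4  → match P4@[21:21]
pos 22 'a': at 5
pos 23 'd': at 6  → match P0@[18:23]
pos 24 'b': at 12 (fail-walked)
pos 25 'a': at 9 (fail-walked)
pos 26 'a': at 9 (fail-walked)
pos 27 'd': at 7 (fail-walked)
pos 28 'a': at 14  → match P6@[27:28]
pos 29 'c': at 15  → match P4@[29:29]
pos 30 'd': at 16
pos 31 'a': at 17  → match P5@[27:31],P6@[30:31]
pos 32 'a': at 9 (fail-walked)
pos 33 'd': at 7 (fail-walked)
pos 34 'd': at 8  → match P1@[33:34]
pos 35 'a': at 14 (fail-walked)  → match P6@[34:35]
pos 36 'c': at 15  → match P4@[36:36]
pos 37 'a': at 2 (fail-walked)
pos 38 'd': at 3
pos 39 'a': at 14 (fail-walked)  → match P6@[38:39]
pos 40 'c': at 15  → match P4@[40:40]
pos 41 'd': at 16
pos 42 'a': at 17  → match P5@[38:42],P6@[41:42]
pos 43 'd': at 7 (fail-walked)
pos 44 'd': at 8  → match P1@[43:44]
pos 45 'c': at 1 (fail-walked)  → match P4@[45:45]
pos 46 'd': at 7 (fail-walked)
pos 47 'd': at 8  → match P1@[46:47]
pos 48 'a': at 14 (fail-walked)  → match P6@[47:48]
pos 49 'd': at 7 (fail-walked)
pos 50 'd': at 8  → match P1@[49:50]
pos 51 'd': at 8 (fail-walked)  → match P1@[50:51]
pos 52 'b': at 12 (fail-walked)
pos 53 'd': at 13  → match P3@[52:53]
pos 54 'c': at 1 (fail-walked)  → match P4@[54:54]
pos 55 'c': at 1 (fail-walked)  → match P4@[55:55]
pos 56 'd': at 7 (fail-walked)
pos 57 'c': at 1 (fail-walked)  → match P4@[57:57]
pos 58 'c': at 1 (fail-walked)  → match P4@[58:58]
pos 59 'd': at 7 (fail-walked)
pos 60 'a': at 14  → match P6@[59:60]
pos 61 'c': at 15  → match P4@[61:61]
pos 62 'd': at 16

Matches: [[1,4],[2,4],[5,4],[7,0],[9,3],[10,6],[12,6],[15,2],[15,4],[17,1],[18,4],[21,4],[23,0],[28,6],[29,4],[31,5],[31,6],[34,1],[35,6],[36,4],[39,6],[40,4],[42,5],[42,6],[44,1],[45,4],[47,1],[48,6],[50,1],[51,1],[53,3],[54,4],[55,4],[57,4],[58,4],[60,6],[61,4]]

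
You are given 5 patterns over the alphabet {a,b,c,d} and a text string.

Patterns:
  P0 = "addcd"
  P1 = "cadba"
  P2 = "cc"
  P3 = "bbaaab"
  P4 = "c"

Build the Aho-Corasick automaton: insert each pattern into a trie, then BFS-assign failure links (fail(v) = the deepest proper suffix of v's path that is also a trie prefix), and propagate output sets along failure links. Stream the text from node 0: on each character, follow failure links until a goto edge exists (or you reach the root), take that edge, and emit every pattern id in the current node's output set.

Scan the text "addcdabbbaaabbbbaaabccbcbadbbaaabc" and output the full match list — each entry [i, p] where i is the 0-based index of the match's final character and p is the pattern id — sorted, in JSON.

Construct AC machine:
Trie (insert patterns):
  n0 'ε': a→1 b→12 c→6
  n1 'a': d→2
  n2 'ad': d→3
  n3 'add': c→4
  n4 'addc': d→5
  n5 'addcd': ·  ←P0
  n6 'c': a→7 c→11  ←P4
  n7 'ca': d→8
  n8 'cad': b→9
  n9 'cadb': a→10
  n10 'cadba': ·  ←P1
  n11 'cc': ·  ←P2
  n12 'b': b→13
  n13 'bb': a→14
  n14 'bba': a→15
  n15 'bbaa': a→16
  n16 'bbaaa': b→17
  n17 'bbaaab': ·  ←P3

BFS fail/out derivation:
  fail(1) 'a': from fail(0)=0 chase 'a': 0 ⇒ 0;  out=∅∪out(0)=∅
  fail(6) 'c': from fail(0)=0 chase 'c': 0 ⇒ 0;  out={4}∪out(0)={4}
  fail(12) 'b': from fail(0)=0 chase 'b': 0 ⇒ 0;  out=∅∪out(0)=∅
  fail(2) 'ad': from fail(1)=0 chase 'd': 0 ⇒ 0;  out=∅∪out(0)=∅
  fail(7) 'ca': from fail(6)=0 chase 'a': 0 ⇒ 1;  out=∅∪out(1)=∅
  fail(11) 'cc': from fail(6)=0 chase 'c': 0 ⇒ 6;  out={2}∪out(6)={2,4}
  fail(13) 'bb': from fail(12)=0 chase 'b': 0 ⇒ 12;  out=∅∪out(12)=∅
  fail(3) 'add': from fail(2)=0 chase 'd': 0 ⇒ 0;  out=∅∪out(0)=∅
  fail(8) 'cad': from fail(7)=1 chase 'd': 1 ⇒ 2;  out=∅∪out(2)=∅
  fail(14) 'bba': from fail(13)=12 chase 'a': 12→0 ⇒ 1;  out=∅∪out(1)=∅
  fail(4) 'addc': from fail(3)=0 chase 'c': 0 ⇒ 6;  out=∅∪out(6)={4}
  fail(9) 'cadb': from fail(8)=2 chase 'b': 2→0 ⇒ 12;  out=∅∪out(12)=∅
  fail(15) 'bbaa': from fail(14)=1 chase 'a': 1→0 ⇒ 1;  out=∅∪out(1)=∅
  fail(5) 'addcd': from fail(4)=6 chase 'd': 6→0 ⇒ 0;  out={0}∪out(0)={0}
  fail(10) 'cadba': from fail(9)=12 chase 'a': 12→0 ⇒ 1;  out={1}∪out(1)={1}
  fail(16) 'bbaaa': from fail(15)=1 chase 'a': 1→0 ⇒ 1;  out=∅∪out(1)=∅
  fail(17) 'bbaaab': from fail(16)=1 chase 'b': 1→0 ⇒ 12;  out={3}∪out(12)={3}

Run:
pos 0 'a': at 1
pos 1 'd': at 2
pos 2 'd': at 3
pos 3 'c': at 4  emit P4@[3:3]
pos 4 'd': at 5  emit P0@[0:4]
pos 5 'a': at 1 ·f
pos 6 'b': at 12 ·f
pos 7 'b': at 13
pos 8 'b': at 13 ·f
pos 9 'a': at 14
pos 10 'a': at 15
pos 11 'a': at 16
pos 12 'b': at 17  emit P3@[7:12]
pos 13 'b': at 13 ·f
pos 14 'b': at 13 ·f
pos 15 'b': at 13 ·f
pos 16 'a': at 14
pos 17 'a': at 15
pos 18 'a': at 16
pos 19 'b': at 17  emit P3@[14:19]
pos 20 'c': at 6 ·f  emit P4@[20:20]
pos 21 'c': at 11  emit P2@[20:21],P4@[21:21]
pos 22 'b': at 12 ·f
pos 23 'c': at 6 ·f  emit P4@[23:23]
pos 24 'b': at 12 ·f
pos 25 'a': at 1 ·f
pos 26 'd': at 2
pos 27 'b': at 12 ·f
pos 28 'b': at 13
pos 29 'a': at 14
pos 30 'a': at 15
pos 31 'a': at 16
pos 32 'b': at 17  emit P3@[27:32]
pos 33 'c': at 6 ·f  emit P4@[33:33]

All matches (sorted): [[3,4],[4,0],[12,3],[19,3],[20,4],[21,2],[21,4],[23,4],[32,3],[33,4]]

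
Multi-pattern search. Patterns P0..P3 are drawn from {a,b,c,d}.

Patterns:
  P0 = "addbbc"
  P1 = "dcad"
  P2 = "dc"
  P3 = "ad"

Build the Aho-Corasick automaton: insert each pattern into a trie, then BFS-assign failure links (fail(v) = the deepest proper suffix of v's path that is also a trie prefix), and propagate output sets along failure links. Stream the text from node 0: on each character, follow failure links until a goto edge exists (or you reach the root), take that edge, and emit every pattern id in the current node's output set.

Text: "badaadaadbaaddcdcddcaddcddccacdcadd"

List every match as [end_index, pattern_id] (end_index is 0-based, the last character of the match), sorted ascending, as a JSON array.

Build:
Trie nodes:
  n0 'ε': a→1 d→7
  n1 'a': d→2
  n2 'ad': d→3  [P3 ends]
  n3 'add': b→4
  n4 'addb': b→5
  n5 'addbb': c→6
  n6 'addbbc': ·  [P0 ends]
  n7 'd': c→8
  n8 'dc': a→9  [P2 ends]
  n9 'dca': d→10
  n10 'dcad': ·  [P1 ends]

Failure links (BFS by depth):
  fail(1) 'a': from fail(0)=0 chase 'a': 0 ⇒ 0;  out=∅∪out(0)=∅
  fail(7) 'd': from fail(0)=0 chase 'd': 0 ⇒ 0;  out=∅∪out(0)=∅
  fail(2) 'ad': from fail(1)=0 chase 'd': 0 ⇒ 7;  out={3}∪out(7)={3}
  fail(8) 'dc': from fail(7)=0 chase 'c': 0 ⇒ 0;  out={2}∪out(0)={2}
  fail(3) 'add': from fail(2)=7 chase 'd': 7→0 ⇒ 7;  out=∅∪out(7)=∅
  fail(9) 'dca': from fail(8)=0 chase 'a': 0 ⇒ 1;  out=∅∪out(1)=∅
  fail(4) 'addb': from fail(3)=7 chase 'b': 7→0 ⇒ 0;  out=∅∪out(0)=∅
  fail(10) 'dcad': from fail(9)=1 chase 'd': 1 ⇒ 2;  out={1}∪out(2)={1,3}
  fail(5) 'addbb': from fail(4)=0 chase 'b': 0 ⇒ 0;  out=∅∪out(0)=∅
  fail(6) 'addbbc': from fail(5)=0 chase 'c': 0 ⇒ 0;  out={0}∪out(0)={0}

Run:
[0] read 'b'  n0⇒n0
[1] read 'a'  n0⇒n1
[2] read 'd'  n1⇒n2  emit P3@[1:2]
[3] read 'a'  n2⇒n1 (via fail)
[4] read 'a'  n1⇒n1 (via fail)
[5] read 'd'  n1⇒n2  emit P3@[4:5]
[6] read 'a'  n2⇒n1 (via fail)
[7] read 'a'  n1⇒n1 (via fail)
[8] read 'd'  n1⇒n2  emit P3@[7:8]
[9] read 'b'  n2⇒n0 (via fail)
[10] read 'a'  n0⇒n1
[11] read 'a'  n1⇒n1 (via fail)
[12] read 'd'  n1⇒n2  emit P3@[11:12]
[13] read 'd'  n2⇒n3
[14] read 'c'  n3⇒n8 (via fail)  emit P2@[13:14]
[15] read 'd'  n8⇒n7 (via fail)
[16] read 'c'  n7⇒n8  emit P2@[15:16]
[17] read 'd'  n8⇒n7 (via fail)
[18] read 'd'  n7⇒n7 (via fail)
[19] read 'c'  n7⇒n8  emit P2@[18:19]
[20] read 'a'  n8⇒n9
[21] read 'd'  n9⇒n10  emit P1@[18:21],P3@[20:21]
[22] read 'd'  n10⇒n3 (via fail)
[23] read 'c'  n3⇒n8 (via fail)  emit P2@[22:23]
[24] read 'd'  n8⇒n7 (via fail)
[25] read 'd'  n7⇒n7 (via fail)
[26] read 'c'  n7⇒n8  emit P2@[25:26]
[27] read 'c'  n8⇒n0 (via fail)
[28] read 'a'  n0⇒n1
[29] read 'c'  n1⇒n0 (via fail)
[30] read 'd'  n0⇒n7
[31] read 'c'  n7⇒n8  emit P2@[30:31]
[32] read 'a'  n8⇒n9
[33] read 'd'  n9⇒n10  emit P1@[30:33],P3@[32:33]
[34] read 'd'  n10⇒n3 (via fail)

All matches (sorted): [[2,3],[5,3],[8,3],[12,3],[14,2],[16,2],[19,2],[21,1],[21,3],[23,2],[26,2],[31,2],[33,1],[33,3]]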